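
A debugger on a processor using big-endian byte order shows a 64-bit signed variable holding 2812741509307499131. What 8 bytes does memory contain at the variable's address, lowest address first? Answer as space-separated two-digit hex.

27 08 DD 80 0B 45 02 7B

2812741509307499131 in hexadecimal, padded to 64 bits, is 0x2708DD800B45027B.
Split into bytes (most-significant first): 27 08 DD 80 0B 45 02 7B.
In big-endian order the high byte comes first in memory.
So the memory order matches the most-significant-first order: 27 08 DD 80 0B 45 02 7B.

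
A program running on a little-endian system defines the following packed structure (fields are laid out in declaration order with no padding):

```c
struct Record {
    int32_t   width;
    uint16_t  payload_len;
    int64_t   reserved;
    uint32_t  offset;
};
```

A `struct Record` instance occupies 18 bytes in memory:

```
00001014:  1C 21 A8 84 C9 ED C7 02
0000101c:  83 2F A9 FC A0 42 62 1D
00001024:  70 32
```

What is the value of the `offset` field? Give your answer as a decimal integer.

`offset` follows `width` (4 B), `payload_len` (2 B), `reserved` (8 B), so it starts at offset 4 + 2 + 8 = 14 and occupies 4 bytes.
Bytes at offsets 14..17: 62 1D 70 32.
Little-endian stores the least-significant byte at the lowest address.
Reassemble most-significant byte first: 32 70 1D 62 → 0x32701D62.
0x32701D62 = 846208354.

846208354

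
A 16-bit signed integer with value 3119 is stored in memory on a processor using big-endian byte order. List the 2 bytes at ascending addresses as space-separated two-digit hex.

0C 2F

3119 in hexadecimal, padded to 16 bits, is 0x0C2F.
Split into bytes (most-significant first): 0C 2F.
In big-endian order the high byte comes first in memory.
So the memory order matches the most-significant-first order: 0C 2F.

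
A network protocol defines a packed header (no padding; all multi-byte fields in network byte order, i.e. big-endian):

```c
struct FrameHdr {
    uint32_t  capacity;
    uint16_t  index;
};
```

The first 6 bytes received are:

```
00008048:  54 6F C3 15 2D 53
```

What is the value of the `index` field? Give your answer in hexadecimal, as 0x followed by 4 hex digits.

`index` follows `capacity` (4 bytes), so it starts at byte offset 4 and occupies 2 bytes.
Bytes at offsets 4..5: 2D 53.
Big-endian stores the most-significant byte at the lowest address.
The bytes are already most-significant first: 0x2D53.

0x2D53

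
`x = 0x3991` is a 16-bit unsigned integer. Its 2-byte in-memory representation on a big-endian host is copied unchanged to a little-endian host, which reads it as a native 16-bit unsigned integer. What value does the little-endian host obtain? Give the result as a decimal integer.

Stored big-endian, the bytes at ascending addresses are 39 91.
Read back as little-endian, the first byte is least significant, giving 0x9139.
0x9139 = 37177.

37177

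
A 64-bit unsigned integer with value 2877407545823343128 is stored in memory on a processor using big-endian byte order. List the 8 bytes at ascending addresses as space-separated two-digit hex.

2877407545823343128 in hexadecimal, padded to 64 bits, is 0x27EE9AEAF2D43218.
Split into bytes (most-significant first): 27 EE 9A EA F2 D4 32 18.
Big-endian stores the most-significant byte at the lowest address.
So the memory order matches the most-significant-first order: 27 EE 9A EA F2 D4 32 18.

27 EE 9A EA F2 D4 32 18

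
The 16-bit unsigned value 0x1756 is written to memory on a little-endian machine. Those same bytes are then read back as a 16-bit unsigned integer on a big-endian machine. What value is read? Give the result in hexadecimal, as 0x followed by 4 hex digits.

0x5617

Stored little-endian, the bytes at ascending addresses are 56 17.
Read back as big-endian, the last byte is least significant, giving 0x5617.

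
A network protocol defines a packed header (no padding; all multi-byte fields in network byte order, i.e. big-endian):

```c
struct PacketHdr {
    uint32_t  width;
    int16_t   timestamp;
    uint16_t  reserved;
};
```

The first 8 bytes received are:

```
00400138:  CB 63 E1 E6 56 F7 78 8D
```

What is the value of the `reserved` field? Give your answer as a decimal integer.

30861

`reserved` follows `width` (4 B), `timestamp` (2 B), so it starts at offset 4 + 2 = 6 and occupies 2 bytes.
Bytes at offsets 6..7: 78 8D.
Big-endian: lowest address holds the most-significant byte.
The bytes are already most-significant first: 0x788D.
0x788D = 30861.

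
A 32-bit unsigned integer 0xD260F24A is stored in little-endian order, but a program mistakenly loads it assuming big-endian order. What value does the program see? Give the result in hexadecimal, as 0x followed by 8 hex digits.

Stored little-endian, the bytes at ascending addresses are 4A F2 60 D2.
Read back as big-endian, the last byte is least significant, giving 0x4AF260D2.

0x4AF260D2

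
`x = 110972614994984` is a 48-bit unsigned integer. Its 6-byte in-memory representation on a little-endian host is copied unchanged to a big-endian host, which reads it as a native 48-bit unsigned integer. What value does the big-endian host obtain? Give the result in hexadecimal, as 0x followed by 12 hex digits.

110972614994984 in 48-bit hexadecimal is 0x64EDD34BEC28.
Stored little-endian, the bytes at ascending addresses are 28 EC 4B D3 ED 64.
Read back as big-endian, the last byte is least significant, giving 0x28EC4BD3ED64.

0x28EC4BD3ED64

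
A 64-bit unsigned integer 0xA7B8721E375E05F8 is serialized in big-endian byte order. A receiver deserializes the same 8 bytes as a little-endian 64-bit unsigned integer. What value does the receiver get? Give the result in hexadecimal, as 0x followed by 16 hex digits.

0xF8055E371E72B8A7

Stored big-endian, the bytes at ascending addresses are A7 B8 72 1E 37 5E 05 F8.
Read back as little-endian, the first byte is least significant, giving 0xF8055E371E72B8A7.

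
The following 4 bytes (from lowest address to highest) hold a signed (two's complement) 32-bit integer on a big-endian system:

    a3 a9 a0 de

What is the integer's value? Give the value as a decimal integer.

In big-endian order the high byte comes first in memory.
The bytes are already most-significant first: 0xA3A9A0DE.
Top bit is set, so as a signed 32-bit value this is 0xA3A9A0DE − 2^32 = -1549164322.

-1549164322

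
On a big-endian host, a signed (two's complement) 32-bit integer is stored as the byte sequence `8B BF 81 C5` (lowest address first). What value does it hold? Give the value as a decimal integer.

Big-endian stores the most-significant byte at the lowest address.
The bytes are already most-significant first: 0x8BBF81C5.
Top bit is set, so as a signed 32-bit value this is 0x8BBF81C5 − 2^32 = -1950383675.

-1950383675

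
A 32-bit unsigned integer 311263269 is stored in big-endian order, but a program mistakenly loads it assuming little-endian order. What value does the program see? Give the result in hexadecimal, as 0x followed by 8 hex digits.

311263269 in 32-bit hexadecimal is 0x128D8025.
Stored big-endian, the bytes at ascending addresses are 12 8D 80 25.
Read back as little-endian, the first byte is least significant, giving 0x25808D12.

0x25808D12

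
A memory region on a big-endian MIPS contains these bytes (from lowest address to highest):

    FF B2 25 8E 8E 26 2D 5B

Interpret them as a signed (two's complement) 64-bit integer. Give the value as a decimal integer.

In big-endian order the high byte comes first in memory.
The bytes are already most-significant first: 0xFFB2258E8E262D5B.
Top bit is set, so as a signed 64-bit value this is 0xFFB2258E8E262D5B − 2^64 = -21913753982980773.

-21913753982980773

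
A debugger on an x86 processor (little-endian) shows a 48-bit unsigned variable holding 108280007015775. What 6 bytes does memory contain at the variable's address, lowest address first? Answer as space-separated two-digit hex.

108280007015775 in hexadecimal, padded to 48 bits, is 0x627AE75ABD5F.
Split into bytes (most-significant first): 62 7A E7 5A BD 5F.
Little-endian stores the least-significant byte at the lowest address.
So at ascending addresses the bytes are 5F BD 5A E7 7A 62.

5F BD 5A E7 7A 62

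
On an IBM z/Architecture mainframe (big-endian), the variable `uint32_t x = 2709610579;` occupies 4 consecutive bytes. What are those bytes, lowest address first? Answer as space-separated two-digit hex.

2709610579 in hexadecimal, padded to 32 bits, is 0xA1816053.
Split into bytes (most-significant first): A1 81 60 53.
In big-endian order the high byte comes first in memory.
So the memory order matches the most-significant-first order: A1 81 60 53.

A1 81 60 53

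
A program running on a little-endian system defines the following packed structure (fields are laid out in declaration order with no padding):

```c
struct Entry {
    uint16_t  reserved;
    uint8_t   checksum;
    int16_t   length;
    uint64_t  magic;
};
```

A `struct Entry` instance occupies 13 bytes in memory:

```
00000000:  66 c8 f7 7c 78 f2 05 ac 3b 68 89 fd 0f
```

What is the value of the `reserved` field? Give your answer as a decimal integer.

`reserved` is the first field, at byte offset 0, occupying 2 bytes.
Bytes at offsets 0..1: 66 C8.
In little-endian order the low byte comes first in memory.
Reassemble most-significant byte first: C8 66 → 0xC866.
0xC866 = 51302.

51302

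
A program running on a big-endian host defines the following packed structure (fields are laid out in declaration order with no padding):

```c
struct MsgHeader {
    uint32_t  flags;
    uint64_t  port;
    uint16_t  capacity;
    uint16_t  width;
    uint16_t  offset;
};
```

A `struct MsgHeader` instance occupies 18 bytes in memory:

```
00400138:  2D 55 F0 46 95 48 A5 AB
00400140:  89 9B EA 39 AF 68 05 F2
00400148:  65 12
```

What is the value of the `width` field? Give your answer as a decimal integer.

1522

`width` follows `flags` (4 B), `port` (8 B), `capacity` (2 B), so it starts at offset 4 + 8 + 2 = 14 and occupies 2 bytes.
Bytes at offsets 14..15: 05 F2.
Big-endian: lowest address holds the most-significant byte.
The bytes are already most-significant first: 0x05F2.
0x05F2 = 1522.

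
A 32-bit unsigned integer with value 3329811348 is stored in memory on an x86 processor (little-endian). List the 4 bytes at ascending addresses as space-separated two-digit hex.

3329811348 in hexadecimal, padded to 32 bits, is 0xC678E394.
Split into bytes (most-significant first): C6 78 E3 94.
Little-endian: lowest address holds the least-significant byte.
So at ascending addresses the bytes are 94 E3 78 C6.

94 E3 78 C6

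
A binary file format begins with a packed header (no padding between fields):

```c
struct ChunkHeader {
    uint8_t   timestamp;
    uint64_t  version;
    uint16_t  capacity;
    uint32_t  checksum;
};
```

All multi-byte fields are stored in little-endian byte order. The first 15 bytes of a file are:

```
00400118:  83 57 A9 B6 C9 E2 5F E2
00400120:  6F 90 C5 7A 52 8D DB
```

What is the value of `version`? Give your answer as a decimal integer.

`version` follows `timestamp` (1 byte), so it starts at byte offset 1 and occupies 8 bytes.
Bytes at offsets 1..8: 57 A9 B6 C9 E2 5F E2 6F.
Little-endian stores the least-significant byte at the lowest address.
Reassemble most-significant byte first: 6F E2 5F E2 C9 B6 A9 57 → 0x6FE25FE2C9B6A957.
0x6FE25FE2C9B6A957 = 8062111710598048087.

8062111710598048087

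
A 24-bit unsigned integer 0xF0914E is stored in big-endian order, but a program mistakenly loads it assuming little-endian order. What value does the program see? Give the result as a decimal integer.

5149168

Stored big-endian, the bytes at ascending addresses are F0 91 4E.
Read back as little-endian, the first byte is least significant, giving 0x4E91F0.
0x4E91F0 = 5149168.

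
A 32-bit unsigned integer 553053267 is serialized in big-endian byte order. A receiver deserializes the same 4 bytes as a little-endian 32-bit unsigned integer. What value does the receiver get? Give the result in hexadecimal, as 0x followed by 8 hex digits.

0x53ECF620

553053267 in 32-bit hexadecimal is 0x20F6EC53.
Stored big-endian, the bytes at ascending addresses are 20 F6 EC 53.
Read back as little-endian, the first byte is least significant, giving 0x53ECF620.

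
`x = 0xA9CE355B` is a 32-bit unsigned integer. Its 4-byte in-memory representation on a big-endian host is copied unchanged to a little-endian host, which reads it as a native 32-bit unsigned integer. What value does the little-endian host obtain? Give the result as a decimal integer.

Stored big-endian, the bytes at ascending addresses are A9 CE 35 5B.
Read back as little-endian, the first byte is least significant, giving 0x5B35CEA9.
0x5B35CEA9 = 1530252969.

1530252969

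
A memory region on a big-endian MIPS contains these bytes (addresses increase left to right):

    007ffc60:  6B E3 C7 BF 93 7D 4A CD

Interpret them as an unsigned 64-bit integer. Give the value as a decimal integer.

7774277007398750925

In big-endian order the high byte comes first in memory.
The bytes are already most-significant first: 0x6BE3C7BF937D4ACD.
0x6BE3C7BF937D4ACD = 7774277007398750925.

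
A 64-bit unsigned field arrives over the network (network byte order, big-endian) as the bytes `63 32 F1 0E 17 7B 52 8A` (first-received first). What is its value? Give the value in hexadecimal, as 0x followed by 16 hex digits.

0x6332F10E177B528A

Big-endian: lowest address holds the most-significant byte.
The bytes are already most-significant first: 0x6332F10E177B528A.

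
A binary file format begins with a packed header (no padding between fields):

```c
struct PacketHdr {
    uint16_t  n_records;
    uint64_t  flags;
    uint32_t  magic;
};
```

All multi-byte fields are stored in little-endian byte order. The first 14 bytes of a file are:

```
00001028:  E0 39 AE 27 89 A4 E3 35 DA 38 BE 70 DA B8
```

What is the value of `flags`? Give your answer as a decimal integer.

4096646062881187758

`flags` follows `n_records` (2 bytes), so it starts at byte offset 2 and occupies 8 bytes.
Bytes at offsets 2..9: AE 27 89 A4 E3 35 DA 38.
Little-endian: lowest address holds the least-significant byte.
Reassemble most-significant byte first: 38 DA 35 E3 A4 89 27 AE → 0x38DA35E3A48927AE.
0x38DA35E3A48927AE = 4096646062881187758.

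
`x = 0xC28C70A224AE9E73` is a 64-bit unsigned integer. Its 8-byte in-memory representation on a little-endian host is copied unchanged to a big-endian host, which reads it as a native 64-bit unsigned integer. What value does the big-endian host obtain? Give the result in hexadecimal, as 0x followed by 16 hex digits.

Stored little-endian, the bytes at ascending addresses are 73 9E AE 24 A2 70 8C C2.
Read back as big-endian, the last byte is least significant, giving 0x739EAE24A2708CC2.

0x739EAE24A2708CC2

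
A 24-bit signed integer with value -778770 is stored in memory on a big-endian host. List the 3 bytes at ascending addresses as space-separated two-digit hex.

F4 1D EE

Two's complement of -778770 in 24 bits: 778770 = 0x0BE212; invert → 0xF41DED; add 1 → 0xF41DEE.
Split into bytes (most-significant first): F4 1D EE.
In big-endian order the high byte comes first in memory.
So the memory order matches the most-significant-first order: F4 1D EE.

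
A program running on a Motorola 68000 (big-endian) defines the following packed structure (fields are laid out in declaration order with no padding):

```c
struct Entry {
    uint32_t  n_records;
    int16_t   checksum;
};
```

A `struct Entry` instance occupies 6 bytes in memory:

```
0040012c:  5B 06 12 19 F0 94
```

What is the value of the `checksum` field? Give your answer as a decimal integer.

`checksum` follows `n_records` (4 bytes), so it starts at byte offset 4 and occupies 2 bytes.
Bytes at offsets 4..5: F0 94.
In big-endian order the high byte comes first in memory.
The bytes are already most-significant first: 0xF094.
Top bit is set, so as a signed 16-bit value this is 0xF094 − 2^16 = -3948.

-3948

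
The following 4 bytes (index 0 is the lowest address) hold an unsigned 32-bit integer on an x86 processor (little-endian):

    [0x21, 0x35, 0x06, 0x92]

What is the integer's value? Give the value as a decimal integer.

Little-endian stores the least-significant byte at the lowest address.
Reassemble most-significant byte first: 92 06 35 21 → 0x92063521.
0x92063521 = 2449880353.

2449880353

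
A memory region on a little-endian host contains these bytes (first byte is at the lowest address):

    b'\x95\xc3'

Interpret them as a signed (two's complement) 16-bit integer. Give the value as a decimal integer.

In little-endian order the low byte comes first in memory.
Reassemble most-significant byte first: C3 95 → 0xC395.
Top bit is set, so as a signed 16-bit value this is 0xC395 − 2^16 = -15467.

-15467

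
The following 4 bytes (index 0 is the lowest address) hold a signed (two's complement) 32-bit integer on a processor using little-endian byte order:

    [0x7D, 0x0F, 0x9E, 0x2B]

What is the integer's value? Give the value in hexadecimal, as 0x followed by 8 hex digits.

Little-endian: lowest address holds the least-significant byte.
Reassemble most-significant byte first: 2B 9E 0F 7D → 0x2B9E0F7D.

0x2B9E0F7D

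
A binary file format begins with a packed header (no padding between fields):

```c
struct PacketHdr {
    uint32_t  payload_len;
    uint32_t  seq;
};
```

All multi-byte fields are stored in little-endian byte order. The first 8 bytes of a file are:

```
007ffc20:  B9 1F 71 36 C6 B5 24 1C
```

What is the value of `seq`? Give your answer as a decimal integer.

472167878

`seq` follows `payload_len` (4 bytes), so it starts at byte offset 4 and occupies 4 bytes.
Bytes at offsets 4..7: C6 B5 24 1C.
In little-endian order the low byte comes first in memory.
Reassemble most-significant byte first: 1C 24 B5 C6 → 0x1C24B5C6.
0x1C24B5C6 = 472167878.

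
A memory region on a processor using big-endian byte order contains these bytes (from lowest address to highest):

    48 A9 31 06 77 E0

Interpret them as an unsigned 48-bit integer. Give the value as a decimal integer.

79891509180384

Big-endian: lowest address holds the most-significant byte.
The bytes are already most-significant first: 0x48A9310677E0.
0x48A9310677E0 = 79891509180384.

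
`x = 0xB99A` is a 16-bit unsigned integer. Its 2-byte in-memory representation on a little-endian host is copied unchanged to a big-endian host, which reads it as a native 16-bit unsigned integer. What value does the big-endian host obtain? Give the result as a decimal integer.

Stored little-endian, the bytes at ascending addresses are 9A B9.
Read back as big-endian, the last byte is least significant, giving 0x9AB9.
0x9AB9 = 39609.

39609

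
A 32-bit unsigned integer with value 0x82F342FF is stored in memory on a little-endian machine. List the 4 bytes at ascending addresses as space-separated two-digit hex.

Split into bytes (most-significant first): 82 F3 42 FF.
In little-endian order the low byte comes first in memory.
So at ascending addresses the bytes are FF 42 F3 82.

FF 42 F3 82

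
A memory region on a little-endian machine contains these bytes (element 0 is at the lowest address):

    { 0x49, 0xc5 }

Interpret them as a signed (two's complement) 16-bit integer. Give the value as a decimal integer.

-15031

In little-endian order the low byte comes first in memory.
Reassemble most-significant byte first: C5 49 → 0xC549.
Top bit is set, so as a signed 16-bit value this is 0xC549 − 2^16 = -15031.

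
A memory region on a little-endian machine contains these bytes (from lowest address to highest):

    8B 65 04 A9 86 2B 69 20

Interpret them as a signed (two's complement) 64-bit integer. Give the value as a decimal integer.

2335445739129562507

Little-endian: lowest address holds the least-significant byte.
Reassemble most-significant byte first: 20 69 2B 86 A9 04 65 8B → 0x20692B86A904658B.
0x20692B86A904658B = 2335445739129562507.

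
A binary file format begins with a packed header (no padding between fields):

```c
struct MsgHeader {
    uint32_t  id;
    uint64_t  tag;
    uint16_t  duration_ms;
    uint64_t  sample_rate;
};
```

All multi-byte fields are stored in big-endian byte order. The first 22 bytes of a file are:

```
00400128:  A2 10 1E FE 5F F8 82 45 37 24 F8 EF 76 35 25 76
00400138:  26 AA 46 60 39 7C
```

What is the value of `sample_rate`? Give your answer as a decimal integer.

`sample_rate` follows `id` (4 B), `tag` (8 B), `duration_ms` (2 B), so it starts at offset 4 + 8 + 2 = 14 and occupies 8 bytes.
Bytes at offsets 14..21: 25 76 26 AA 46 60 39 7C.
In big-endian order the high byte comes first in memory.
The bytes are already most-significant first: 0x257626AA4660397C.
0x257626AA4660397C = 2699387539422198140.

2699387539422198140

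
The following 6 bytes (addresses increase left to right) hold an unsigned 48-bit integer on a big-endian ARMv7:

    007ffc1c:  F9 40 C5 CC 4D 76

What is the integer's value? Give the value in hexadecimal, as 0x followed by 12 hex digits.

0xF940C5CC4D76

Big-endian stores the most-significant byte at the lowest address.
The bytes are already most-significant first: 0xF940C5CC4D76.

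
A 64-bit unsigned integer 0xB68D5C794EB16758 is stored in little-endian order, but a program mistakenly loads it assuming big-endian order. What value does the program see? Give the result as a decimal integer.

6370255148540530102

Stored little-endian, the bytes at ascending addresses are 58 67 B1 4E 79 5C 8D B6.
Read back as big-endian, the last byte is least significant, giving 0x5867B14E795C8DB6.
0x5867B14E795C8DB6 = 6370255148540530102.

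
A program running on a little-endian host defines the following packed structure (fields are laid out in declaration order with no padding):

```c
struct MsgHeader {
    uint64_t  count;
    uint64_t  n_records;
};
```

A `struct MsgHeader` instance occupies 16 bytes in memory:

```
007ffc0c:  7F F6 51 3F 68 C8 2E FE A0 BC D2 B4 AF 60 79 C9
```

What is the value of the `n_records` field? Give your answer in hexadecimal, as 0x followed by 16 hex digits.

0xC97960AFB4D2BCA0

`n_records` follows `count` (8 bytes), so it starts at byte offset 8 and occupies 8 bytes.
Bytes at offsets 8..15: A0 BC D2 B4 AF 60 79 C9.
In little-endian order the low byte comes first in memory.
Reassemble most-significant byte first: C9 79 60 AF B4 D2 BC A0 → 0xC97960AFB4D2BCA0.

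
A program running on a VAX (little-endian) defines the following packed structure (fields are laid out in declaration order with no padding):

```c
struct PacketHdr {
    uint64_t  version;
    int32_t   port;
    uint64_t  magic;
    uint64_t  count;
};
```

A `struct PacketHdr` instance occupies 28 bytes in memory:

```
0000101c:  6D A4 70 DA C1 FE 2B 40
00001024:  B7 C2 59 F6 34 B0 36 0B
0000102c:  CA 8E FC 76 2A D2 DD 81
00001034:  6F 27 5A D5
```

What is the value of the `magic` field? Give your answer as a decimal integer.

8573884789029253172

`magic` follows `version` (8 B), `port` (4 B), so it starts at offset 8 + 4 = 12 and occupies 8 bytes.
Bytes at offsets 12..19: 34 B0 36 0B CA 8E FC 76.
In little-endian order the low byte comes first in memory.
Reassemble most-significant byte first: 76 FC 8E CA 0B 36 B0 34 → 0x76FC8ECA0B36B034.
0x76FC8ECA0B36B034 = 8573884789029253172.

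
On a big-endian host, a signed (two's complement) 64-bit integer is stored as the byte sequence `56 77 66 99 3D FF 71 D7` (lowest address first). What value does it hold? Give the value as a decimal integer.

6230561417846550999

In big-endian order the high byte comes first in memory.
The bytes are already most-significant first: 0x567766993DFF71D7.
0x567766993DFF71D7 = 6230561417846550999.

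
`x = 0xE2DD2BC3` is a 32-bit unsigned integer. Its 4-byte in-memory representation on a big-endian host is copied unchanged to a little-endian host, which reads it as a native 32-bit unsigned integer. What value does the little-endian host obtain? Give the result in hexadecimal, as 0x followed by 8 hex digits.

0xC32BDDE2

Stored big-endian, the bytes at ascending addresses are E2 DD 2B C3.
Read back as little-endian, the first byte is least significant, giving 0xC32BDDE2.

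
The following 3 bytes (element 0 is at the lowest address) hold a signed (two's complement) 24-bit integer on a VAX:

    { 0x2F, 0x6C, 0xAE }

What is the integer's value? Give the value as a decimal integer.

-5346257

Little-endian: lowest address holds the least-significant byte.
Reassemble most-significant byte first: AE 6C 2F → 0xAE6C2F.
Top bit is set, so as a signed 24-bit value this is 0xAE6C2F − 2^24 = -5346257.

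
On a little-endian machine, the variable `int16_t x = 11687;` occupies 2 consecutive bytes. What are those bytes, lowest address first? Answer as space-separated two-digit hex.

11687 in hexadecimal, padded to 16 bits, is 0x2DA7.
Split into bytes (most-significant first): 2D A7.
Little-endian: lowest address holds the least-significant byte.
So at ascending addresses the bytes are A7 2D.

A7 2D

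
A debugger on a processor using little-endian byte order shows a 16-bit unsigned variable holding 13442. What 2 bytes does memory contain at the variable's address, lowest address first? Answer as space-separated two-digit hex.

13442 in hexadecimal, padded to 16 bits, is 0x3482.
Split into bytes (most-significant first): 34 82.
Little-endian: lowest address holds the least-significant byte.
So at ascending addresses the bytes are 82 34.

82 34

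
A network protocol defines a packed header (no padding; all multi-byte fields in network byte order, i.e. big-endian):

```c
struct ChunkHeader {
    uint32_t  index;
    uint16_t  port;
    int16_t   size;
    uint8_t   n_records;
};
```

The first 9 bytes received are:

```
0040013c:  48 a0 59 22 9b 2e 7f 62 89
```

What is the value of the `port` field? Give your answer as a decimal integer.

39726

`port` follows `index` (4 bytes), so it starts at byte offset 4 and occupies 2 bytes.
Bytes at offsets 4..5: 9B 2E.
Big-endian stores the most-significant byte at the lowest address.
The bytes are already most-significant first: 0x9B2E.
0x9B2E = 39726.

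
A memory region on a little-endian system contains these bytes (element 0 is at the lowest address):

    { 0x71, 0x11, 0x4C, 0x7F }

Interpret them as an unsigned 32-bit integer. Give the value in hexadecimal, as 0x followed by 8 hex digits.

0x7F4C1171

Little-endian stores the least-significant byte at the lowest address.
Reassemble most-significant byte first: 7F 4C 11 71 → 0x7F4C1171.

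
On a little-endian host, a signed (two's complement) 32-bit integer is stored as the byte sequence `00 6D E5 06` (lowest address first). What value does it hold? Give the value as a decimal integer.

Little-endian: lowest address holds the least-significant byte.
Reassemble most-significant byte first: 06 E5 6D 00 → 0x06E56D00.
0x06E56D00 = 115698944.

115698944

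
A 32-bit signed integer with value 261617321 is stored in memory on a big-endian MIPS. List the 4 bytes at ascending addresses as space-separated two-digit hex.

261617321 in hexadecimal, padded to 32 bits, is 0x0F97F6A9.
Split into bytes (most-significant first): 0F 97 F6 A9.
In big-endian order the high byte comes first in memory.
So the memory order matches the most-significant-first order: 0F 97 F6 A9.

0F 97 F6 A9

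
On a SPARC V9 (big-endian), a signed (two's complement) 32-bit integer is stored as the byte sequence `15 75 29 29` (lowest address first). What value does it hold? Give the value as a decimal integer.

359999785

Big-endian: lowest address holds the most-significant byte.
The bytes are already most-significant first: 0x15752929.
0x15752929 = 359999785.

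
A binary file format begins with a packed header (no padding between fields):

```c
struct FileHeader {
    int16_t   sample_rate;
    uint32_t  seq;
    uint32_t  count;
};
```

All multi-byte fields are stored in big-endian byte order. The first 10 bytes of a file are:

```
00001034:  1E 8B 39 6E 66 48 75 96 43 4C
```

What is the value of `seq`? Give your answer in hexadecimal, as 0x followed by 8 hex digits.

`seq` follows `sample_rate` (2 bytes), so it starts at byte offset 2 and occupies 4 bytes.
Bytes at offsets 2..5: 39 6E 66 48.
Big-endian: lowest address holds the most-significant byte.
The bytes are already most-significant first: 0x396E6648.

0x396E6648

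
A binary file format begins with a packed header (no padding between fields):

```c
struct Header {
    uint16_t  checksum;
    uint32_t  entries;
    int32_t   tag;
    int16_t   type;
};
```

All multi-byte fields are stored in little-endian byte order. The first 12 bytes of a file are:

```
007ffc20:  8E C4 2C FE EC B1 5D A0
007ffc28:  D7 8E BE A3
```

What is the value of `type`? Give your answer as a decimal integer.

`type` follows `checksum` (2 B), `entries` (4 B), `tag` (4 B), so it starts at offset 2 + 4 + 4 = 10 and occupies 2 bytes.
Bytes at offsets 10..11: BE A3.
Little-endian: lowest address holds the least-significant byte.
Reassemble most-significant byte first: A3 BE → 0xA3BE.
Top bit is set, so as a signed 16-bit value this is 0xA3BE − 2^16 = -23618.

-23618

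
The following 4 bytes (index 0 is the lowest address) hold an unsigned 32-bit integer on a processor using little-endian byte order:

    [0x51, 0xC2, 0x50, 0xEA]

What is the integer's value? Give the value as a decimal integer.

Little-endian: lowest address holds the least-significant byte.
Reassemble most-significant byte first: EA 50 C2 51 → 0xEA50C251.
0xEA50C251 = 3931161169.

3931161169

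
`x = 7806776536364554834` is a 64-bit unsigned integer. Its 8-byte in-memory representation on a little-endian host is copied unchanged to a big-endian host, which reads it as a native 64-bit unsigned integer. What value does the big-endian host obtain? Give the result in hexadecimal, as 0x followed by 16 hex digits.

0x521ADDD2E53D576C

7806776536364554834 in 64-bit hexadecimal is 0x6C573DE5D2DD1A52.
Stored little-endian, the bytes at ascending addresses are 52 1A DD D2 E5 3D 57 6C.
Read back as big-endian, the last byte is least significant, giving 0x521ADDD2E53D576C.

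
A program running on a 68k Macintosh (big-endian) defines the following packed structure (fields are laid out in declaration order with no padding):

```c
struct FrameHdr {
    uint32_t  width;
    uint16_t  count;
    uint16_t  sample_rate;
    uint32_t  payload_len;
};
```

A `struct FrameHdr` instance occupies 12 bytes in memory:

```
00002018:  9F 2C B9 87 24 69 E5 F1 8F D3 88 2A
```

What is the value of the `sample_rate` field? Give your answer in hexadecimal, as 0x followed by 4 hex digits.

`sample_rate` follows `width` (4 B), `count` (2 B), so it starts at offset 4 + 2 = 6 and occupies 2 bytes.
Bytes at offsets 6..7: E5 F1.
Big-endian stores the most-significant byte at the lowest address.
The bytes are already most-significant first: 0xE5F1.

0xE5F1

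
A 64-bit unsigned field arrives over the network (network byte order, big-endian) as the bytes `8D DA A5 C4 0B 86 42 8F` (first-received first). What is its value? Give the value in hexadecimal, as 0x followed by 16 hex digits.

0x8DDAA5C40B86428F

Big-endian: lowest address holds the most-significant byte.
The bytes are already most-significant first: 0x8DDAA5C40B86428F.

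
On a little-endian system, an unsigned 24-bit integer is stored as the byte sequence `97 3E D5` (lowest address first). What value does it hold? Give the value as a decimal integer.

13975191

In little-endian order the low byte comes first in memory.
Reassemble most-significant byte first: D5 3E 97 → 0xD53E97.
0xD53E97 = 13975191.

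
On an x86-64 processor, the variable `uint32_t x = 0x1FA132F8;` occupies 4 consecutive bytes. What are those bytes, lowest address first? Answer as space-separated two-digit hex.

F8 32 A1 1F

Split into bytes (most-significant first): 1F A1 32 F8.
Little-endian stores the least-significant byte at the lowest address.
So at ascending addresses the bytes are F8 32 A1 1F.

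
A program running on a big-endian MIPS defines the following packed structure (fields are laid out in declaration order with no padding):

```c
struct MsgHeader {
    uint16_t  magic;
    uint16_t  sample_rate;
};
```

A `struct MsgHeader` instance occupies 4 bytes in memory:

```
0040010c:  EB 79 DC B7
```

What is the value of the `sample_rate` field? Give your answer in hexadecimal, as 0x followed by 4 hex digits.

0xDCB7

`sample_rate` follows `magic` (2 bytes), so it starts at byte offset 2 and occupies 2 bytes.
Bytes at offsets 2..3: DC B7.
Big-endian stores the most-significant byte at the lowest address.
The bytes are already most-significant first: 0xDCB7.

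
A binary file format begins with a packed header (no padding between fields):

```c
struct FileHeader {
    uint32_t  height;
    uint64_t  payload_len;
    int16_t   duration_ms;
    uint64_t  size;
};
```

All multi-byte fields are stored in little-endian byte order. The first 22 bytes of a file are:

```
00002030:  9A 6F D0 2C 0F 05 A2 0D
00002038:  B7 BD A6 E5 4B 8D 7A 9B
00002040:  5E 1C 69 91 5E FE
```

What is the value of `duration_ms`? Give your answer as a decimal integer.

-29365

`duration_ms` follows `height` (4 B), `payload_len` (8 B), so it starts at offset 4 + 8 = 12 and occupies 2 bytes.
Bytes at offsets 12..13: 4B 8D.
In little-endian order the low byte comes first in memory.
Reassemble most-significant byte first: 8D 4B → 0x8D4B.
Top bit is set, so as a signed 16-bit value this is 0x8D4B − 2^16 = -29365.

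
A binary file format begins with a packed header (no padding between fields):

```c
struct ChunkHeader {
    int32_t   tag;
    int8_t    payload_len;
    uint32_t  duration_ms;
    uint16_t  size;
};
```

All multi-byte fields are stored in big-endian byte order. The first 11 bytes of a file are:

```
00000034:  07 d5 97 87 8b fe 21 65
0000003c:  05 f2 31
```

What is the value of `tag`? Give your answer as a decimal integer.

131438471

`tag` is the first field, at byte offset 0, occupying 4 bytes.
Bytes at offsets 0..3: 07 D5 97 87.
Big-endian: lowest address holds the most-significant byte.
The bytes are already most-significant first: 0x07D59787.
0x07D59787 = 131438471.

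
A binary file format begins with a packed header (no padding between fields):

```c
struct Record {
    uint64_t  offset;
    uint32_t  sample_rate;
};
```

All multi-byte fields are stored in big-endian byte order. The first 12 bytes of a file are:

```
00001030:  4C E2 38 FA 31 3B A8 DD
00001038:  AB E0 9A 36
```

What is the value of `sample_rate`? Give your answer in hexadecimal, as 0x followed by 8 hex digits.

0xABE09A36

`sample_rate` follows `offset` (8 bytes), so it starts at byte offset 8 and occupies 4 bytes.
Bytes at offsets 8..11: AB E0 9A 36.
Big-endian stores the most-significant byte at the lowest address.
The bytes are already most-significant first: 0xABE09A36.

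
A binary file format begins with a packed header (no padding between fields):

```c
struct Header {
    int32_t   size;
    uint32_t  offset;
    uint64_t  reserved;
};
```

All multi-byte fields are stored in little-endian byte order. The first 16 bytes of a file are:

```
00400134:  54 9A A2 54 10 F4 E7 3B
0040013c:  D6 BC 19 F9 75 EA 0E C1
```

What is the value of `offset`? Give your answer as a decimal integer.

`offset` follows `size` (4 bytes), so it starts at byte offset 4 and occupies 4 bytes.
Bytes at offsets 4..7: 10 F4 E7 3B.
Little-endian: lowest address holds the least-significant byte.
Reassemble most-significant byte first: 3B E7 F4 10 → 0x3BE7F410.
0x3BE7F410 = 1005057040.

1005057040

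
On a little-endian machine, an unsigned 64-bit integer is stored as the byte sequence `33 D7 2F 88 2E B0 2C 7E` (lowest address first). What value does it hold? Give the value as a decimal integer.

Little-endian stores the least-significant byte at the lowest address.
Reassemble most-significant byte first: 7E 2C B0 2E 88 2F D7 33 → 0x7E2CB02E882FD733.
0x7E2CB02E882FD733 = 9091835461654009651.

9091835461654009651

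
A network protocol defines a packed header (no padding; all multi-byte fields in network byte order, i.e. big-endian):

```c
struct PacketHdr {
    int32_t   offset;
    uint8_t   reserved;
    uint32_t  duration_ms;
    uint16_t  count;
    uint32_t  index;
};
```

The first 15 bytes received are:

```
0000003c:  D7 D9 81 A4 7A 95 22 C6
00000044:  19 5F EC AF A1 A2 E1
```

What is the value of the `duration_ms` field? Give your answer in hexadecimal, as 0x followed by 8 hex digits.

`duration_ms` follows `offset` (4 B), `reserved` (1 B), so it starts at offset 4 + 1 = 5 and occupies 4 bytes.
Bytes at offsets 5..8: 95 22 C6 19.
In big-endian order the high byte comes first in memory.
The bytes are already most-significant first: 0x9522C619.

0x9522C619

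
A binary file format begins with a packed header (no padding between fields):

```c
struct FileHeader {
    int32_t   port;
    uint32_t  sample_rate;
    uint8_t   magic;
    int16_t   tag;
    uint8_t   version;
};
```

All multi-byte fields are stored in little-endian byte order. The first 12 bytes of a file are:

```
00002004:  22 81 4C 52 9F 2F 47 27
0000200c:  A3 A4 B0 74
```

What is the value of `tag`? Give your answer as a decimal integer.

`tag` follows `port` (4 B), `sample_rate` (4 B), `magic` (1 B), so it starts at offset 4 + 4 + 1 = 9 and occupies 2 bytes.
Bytes at offsets 9..10: A4 B0.
Little-endian: lowest address holds the least-significant byte.
Reassemble most-significant byte first: B0 A4 → 0xB0A4.
Top bit is set, so as a signed 16-bit value this is 0xB0A4 − 2^16 = -20316.

-20316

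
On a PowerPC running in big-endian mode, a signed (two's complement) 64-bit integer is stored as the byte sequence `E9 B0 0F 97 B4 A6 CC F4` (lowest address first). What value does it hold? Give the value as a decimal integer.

-1607767922725958412

Big-endian: lowest address holds the most-significant byte.
The bytes are already most-significant first: 0xE9B00F97B4A6CCF4.
Top bit is set, so as a signed 64-bit value this is 0xE9B00F97B4A6CCF4 − 2^64 = -1607767922725958412.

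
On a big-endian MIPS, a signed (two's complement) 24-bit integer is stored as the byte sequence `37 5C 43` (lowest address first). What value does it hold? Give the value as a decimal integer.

Big-endian: lowest address holds the most-significant byte.
The bytes are already most-significant first: 0x375C43.
0x375C43 = 3628099.

3628099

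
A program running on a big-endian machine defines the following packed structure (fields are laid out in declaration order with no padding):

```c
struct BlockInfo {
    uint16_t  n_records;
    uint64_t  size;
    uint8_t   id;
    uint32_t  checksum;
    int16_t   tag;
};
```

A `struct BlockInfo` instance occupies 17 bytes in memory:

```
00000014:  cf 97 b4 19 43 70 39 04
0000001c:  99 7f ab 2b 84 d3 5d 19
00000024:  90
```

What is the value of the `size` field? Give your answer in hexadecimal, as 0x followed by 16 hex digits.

0xB41943703904997F

`size` follows `n_records` (2 bytes), so it starts at byte offset 2 and occupies 8 bytes.
Bytes at offsets 2..9: B4 19 43 70 39 04 99 7F.
Big-endian: lowest address holds the most-significant byte.
The bytes are already most-significant first: 0xB41943703904997F.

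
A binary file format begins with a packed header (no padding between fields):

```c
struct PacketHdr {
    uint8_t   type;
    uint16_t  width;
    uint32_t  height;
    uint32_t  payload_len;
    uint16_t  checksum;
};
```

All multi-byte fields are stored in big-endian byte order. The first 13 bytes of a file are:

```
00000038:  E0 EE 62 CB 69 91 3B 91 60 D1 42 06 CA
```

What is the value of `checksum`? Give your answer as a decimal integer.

`checksum` follows `type` (1 B), `width` (2 B), `height` (4 B), `payload_len` (4 B), so it starts at offset 1 + 2 + 4 + 4 = 11 and occupies 2 bytes.
Bytes at offsets 11..12: 06 CA.
Big-endian stores the most-significant byte at the lowest address.
The bytes are already most-significant first: 0x06CA.
0x06CA = 1738.

1738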